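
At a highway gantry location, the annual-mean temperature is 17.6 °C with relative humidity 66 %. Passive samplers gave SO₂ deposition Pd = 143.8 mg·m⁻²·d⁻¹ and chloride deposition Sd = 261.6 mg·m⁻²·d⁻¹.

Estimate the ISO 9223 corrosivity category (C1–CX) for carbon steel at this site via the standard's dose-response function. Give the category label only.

C5

carbon steel: temperature factor f = -0.054·(7.6) = -0.4104
  Pd branch = 1.77·Pd^0.52·e^(0.02·RH+f) = 58.22 μm/a
  Cl⁻ term: 0.102·261.6^0.62·exp(0.033·66+0.04·17.6) = 57.43
  r_corr = 58.22 + 57.43 = 115.7 μm/a
Category bounds: 80…200 μm/a bracket r_corr ⇒ C5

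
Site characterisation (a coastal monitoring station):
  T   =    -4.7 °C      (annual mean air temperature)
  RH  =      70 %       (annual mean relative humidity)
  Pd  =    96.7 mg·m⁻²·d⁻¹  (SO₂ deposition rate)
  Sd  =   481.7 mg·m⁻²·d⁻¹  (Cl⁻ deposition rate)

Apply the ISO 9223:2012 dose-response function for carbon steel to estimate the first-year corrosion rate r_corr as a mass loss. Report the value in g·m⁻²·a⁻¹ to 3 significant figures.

carbon steel: T≤10 °C ⇒ hinge +0.150·(-4.7−10) = -2.2050
  SO₂ term: 1.77·96.7^0.52·exp(0.02·70-2.2050) = 8.527
  Cl⁻ term: 0.102·481.7^0.62·exp(0.033·70+0.04·-4.7) = 39.22
  r_corr = 8.527 + 39.22 = 47.75 μm/a
Convert to mass loss: 47.75 μm/a × 7.85 g/cm³ = 374.8 g·m⁻²·a⁻¹

r_corr = 375 g·m⁻²·a⁻¹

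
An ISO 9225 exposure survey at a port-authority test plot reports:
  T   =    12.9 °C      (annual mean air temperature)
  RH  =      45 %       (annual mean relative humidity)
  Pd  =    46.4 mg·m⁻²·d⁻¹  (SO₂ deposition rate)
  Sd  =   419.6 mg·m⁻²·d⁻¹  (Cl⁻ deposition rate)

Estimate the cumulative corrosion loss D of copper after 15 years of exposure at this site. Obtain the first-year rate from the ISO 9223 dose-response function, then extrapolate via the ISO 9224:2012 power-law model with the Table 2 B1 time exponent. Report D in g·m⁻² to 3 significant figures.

copper: T>10 °C ⇒ hinge -0.080·(12.9−10) = -0.2320
  SO₂ term: 0.0053·46.4^0.26·exp(0.059·45-0.2320) = 0.1621
  Sd branch = 0.01025·Sd^0.27·e^(0.036·RH+0.049·T) = 0.4977 μm/a
  r_corr = 0.1621 + 0.4977 = 0.6598 μm/a
Long-term exponent b (ISO 9224 Table 2, B1) = 0.667
  D(15) = 0.6598 × 15^0.667 = 0.6598 × 6.088 = 4.017 μm
  Mass loss = 4.017 μm × 8.96 g/cm³ = 35.99 g·m⁻²

D(15) = 36.0 g·m⁻²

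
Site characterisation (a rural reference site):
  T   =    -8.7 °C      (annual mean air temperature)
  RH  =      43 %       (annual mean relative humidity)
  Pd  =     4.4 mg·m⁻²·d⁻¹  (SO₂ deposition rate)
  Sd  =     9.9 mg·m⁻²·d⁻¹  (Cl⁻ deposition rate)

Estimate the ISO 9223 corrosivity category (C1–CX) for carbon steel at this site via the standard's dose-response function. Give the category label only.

C2

carbon steel: temperature factor f = +0.150·(-18.7) = -2.8050
  sulphur-dioxide contribution → 0.5468 μm/a
  chloride contribution → 1.233 μm/a
  ⇒ r_corr(carbon steel) = 1.78 μm/a
Category bounds: 1.3…25 μm/a bracket r_corr ⇒ C2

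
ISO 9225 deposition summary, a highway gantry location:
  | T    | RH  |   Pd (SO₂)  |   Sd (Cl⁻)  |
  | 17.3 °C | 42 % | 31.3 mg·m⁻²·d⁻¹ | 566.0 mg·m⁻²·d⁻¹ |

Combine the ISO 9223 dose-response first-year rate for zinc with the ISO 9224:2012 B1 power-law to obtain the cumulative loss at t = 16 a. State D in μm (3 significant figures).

D(16) = 39.9 μm

zinc: temperature factor f = -0.071·(7.3) = -0.5183
  Pd branch = 0.0129·Pd^0.44·e^(0.046·RH+f) = 0.2413 μm/a
  Cl⁻ term: 0.0175·566.0^0.57·exp(0.008·42+0.085·17.3) = 3.951
  r_corr = 0.2413 + 3.951 = 4.192 μm/a
Long-term exponent b (ISO 9224 Table 2, B1) = 0.813
  D(16) = 4.192 × 16^0.813 = 4.192 × 9.527 = 39.94 μm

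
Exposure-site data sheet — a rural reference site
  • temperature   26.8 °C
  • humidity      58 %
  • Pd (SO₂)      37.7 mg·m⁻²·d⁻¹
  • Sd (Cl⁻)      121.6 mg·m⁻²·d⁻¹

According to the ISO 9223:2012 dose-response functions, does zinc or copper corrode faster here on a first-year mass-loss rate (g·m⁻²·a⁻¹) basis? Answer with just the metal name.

zinc: f(T) = -0.071·(T−10) [T>10 °C] = -1.1928
  sulphur-dioxide contribution → 0.2785 μm/a
  chloride contribution → 4.191 μm/a
  total first-year rate 4.469 μm/a
  mass loss = 4.469 μm/a × 7.14 g/cm³ = 31.91 g·m⁻²·a⁻¹
copper: T>10 °C ⇒ hinge -0.080·(26.8−10) = -1.3440
  sulphur-dioxide contribution → 0.1088 μm/a
  chloride contribution → 1.124 μm/a
  ⇒ r_corr(copper) = 1.233 μm/a
  mass loss = 1.233 μm/a × 8.96 g/cm³ = 11.05 g·m⁻²·a⁻¹
Ordering by g·m⁻²·a⁻¹: zinc (31.9) > copper (11)

zinc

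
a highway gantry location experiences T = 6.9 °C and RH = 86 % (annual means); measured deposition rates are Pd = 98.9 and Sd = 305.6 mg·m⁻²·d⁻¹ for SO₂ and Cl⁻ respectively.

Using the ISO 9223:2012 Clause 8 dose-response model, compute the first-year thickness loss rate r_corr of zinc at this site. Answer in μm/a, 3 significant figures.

r_corr = 6.16 μm/a

zinc: temperature factor f = +0.038·(-3.1) = -0.1178
  sulphur-dioxide contribution → 4.523 μm/a
  chloride contribution → 1.633 μm/a
  total first-year rate 6.156 μm/a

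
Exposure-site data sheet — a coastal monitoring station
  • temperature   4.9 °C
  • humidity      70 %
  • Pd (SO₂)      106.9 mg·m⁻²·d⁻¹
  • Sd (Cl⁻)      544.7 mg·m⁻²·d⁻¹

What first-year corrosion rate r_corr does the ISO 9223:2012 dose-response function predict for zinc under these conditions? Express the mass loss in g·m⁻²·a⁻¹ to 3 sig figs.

zinc: f(T) = +0.038·(T−10) [T≤10 °C] = -0.1938
  sulphur-dioxide contribution → 2.078 μm/a
  chloride contribution → 1.686 μm/a
  total first-year rate 3.763 μm/a
Convert to mass loss: 3.763 μm/a × 7.14 g/cm³ = 26.87 g·m⁻²·a⁻¹

r_corr = 26.9 g·m⁻²·a⁻¹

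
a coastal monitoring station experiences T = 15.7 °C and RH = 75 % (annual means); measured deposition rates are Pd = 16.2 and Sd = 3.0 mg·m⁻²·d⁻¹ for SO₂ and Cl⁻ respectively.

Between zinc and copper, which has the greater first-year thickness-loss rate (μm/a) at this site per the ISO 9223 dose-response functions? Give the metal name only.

zinc

zinc: T>10 °C ⇒ hinge -0.071·(15.7−10) = -0.4047
  sulphur-dioxide contribution → 0.9233 μm/a
  chloride contribution → 0.2265 μm/a
  total first-year rate 1.15 μm/a
copper: temperature factor f = -0.080·(5.7) = -0.4560
  sulphur-dioxide contribution → 0.5787 μm/a
  chloride contribution → 0.4428 μm/a
  total first-year rate 1.022 μm/a
Ordering by μm/a: zinc (1.15) > copper (1.02)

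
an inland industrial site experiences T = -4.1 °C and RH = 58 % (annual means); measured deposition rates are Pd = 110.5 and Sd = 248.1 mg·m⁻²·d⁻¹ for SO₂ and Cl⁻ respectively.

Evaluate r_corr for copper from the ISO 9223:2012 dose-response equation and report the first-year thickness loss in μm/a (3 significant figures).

copper: T≤10 °C ⇒ hinge +0.126·(-4.1−10) = -1.7766
  Pd branch = 0.0053·Pd^0.26·e^(0.059·RH+f) = 0.09336 μm/a
  Sd branch = 0.01025·Sd^0.27·e^(0.036·RH+0.049·T) = 0.2998 μm/a
  sum: 0.09336 + 0.2998 → r_corr = 0.3932 μm/a

r_corr = 0.393 μm/a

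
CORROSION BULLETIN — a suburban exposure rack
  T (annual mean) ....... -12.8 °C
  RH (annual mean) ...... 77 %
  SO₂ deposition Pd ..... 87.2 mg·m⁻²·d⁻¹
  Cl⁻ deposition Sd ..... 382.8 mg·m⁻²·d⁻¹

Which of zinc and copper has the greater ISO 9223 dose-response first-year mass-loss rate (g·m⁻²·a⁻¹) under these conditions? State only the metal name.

zinc: T≤10 °C ⇒ hinge +0.038·(-12.8−10) = -0.8664
  Pd branch = 0.0129·Pd^0.44·e^(0.046·RH+f) = 1.338 μm/a
  Cl⁻ term: 0.0175·382.8^0.57·exp(0.008·77+0.085·-12.8) = 0.3239
  r_corr = 1.338 + 0.3239 = 1.662 μm/a
  mass loss = 1.662 μm/a × 7.14 g/cm³ = 11.86 g·m⁻²·a⁻¹
copper: T≤10 °C ⇒ hinge +0.126·(-12.8−10) = -2.8728
  SO₂ term: 0.0053·87.2^0.26·exp(0.059·77-2.8728) = 0.08998
  Cl⁻ term: 0.01025·382.8^0.27·exp(0.036·77+0.049·-12.8) = 0.4361
  sum: 0.08998 + 0.4361 → r_corr = 0.5261 μm/a
  mass loss = 0.5261 μm/a × 8.96 g/cm³ = 4.714 g·m⁻²·a⁻¹
Ordering by g·m⁻²·a⁻¹: zinc (11.9) > copper (4.71)

zinc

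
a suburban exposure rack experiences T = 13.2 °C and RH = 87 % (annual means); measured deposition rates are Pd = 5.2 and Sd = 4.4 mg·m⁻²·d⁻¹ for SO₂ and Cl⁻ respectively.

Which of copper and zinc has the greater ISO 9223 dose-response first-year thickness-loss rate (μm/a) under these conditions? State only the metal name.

copper: f(T) = -0.080·(T−10) [T>10 °C] = -0.2560
  Pd branch = 0.0053·Pd^0.26·e^(0.059·RH+f) = 1.068 μm/a
  Cl⁻ term: 0.01025·4.4^0.27·exp(0.036·87+0.049·13.2) = 0.6692
  sum: 1.068 + 0.6692 → r_corr = 1.737 μm/a
zinc: temperature factor f = -0.071·(3.2) = -0.2272
  SO₂ term: 0.0129·5.2^0.44·exp(0.046·87-0.2272) = 1.161
  Cl⁻ term: 0.0175·4.4^0.57·exp(0.008·87+0.085·13.2) = 0.2508
  sum: 1.161 + 0.2508 → r_corr = 1.412 μm/a
Ordering by μm/a: copper (1.74) > zinc (1.41)

copper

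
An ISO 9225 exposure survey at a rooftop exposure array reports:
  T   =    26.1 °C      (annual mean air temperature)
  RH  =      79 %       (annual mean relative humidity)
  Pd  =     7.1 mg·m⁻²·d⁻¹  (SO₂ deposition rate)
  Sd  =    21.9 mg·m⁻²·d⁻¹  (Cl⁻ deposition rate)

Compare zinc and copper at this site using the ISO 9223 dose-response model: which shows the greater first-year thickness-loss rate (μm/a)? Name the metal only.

zinc

zinc: temperature factor f = -0.071·(16.1) = -1.1431
  SO₂ term: 0.0129·7.1^0.44·exp(0.046·79-1.1431) = 0.3689
  Sd branch = 0.0175·Sd^0.57·e^(0.008·RH+0.085·T) = 1.758 μm/a
  sum: 0.3689 + 1.758 → r_corr = 2.127 μm/a
copper: T>10 °C ⇒ hinge -0.080·(26.1−10) = -1.2880
  SO₂ term: 0.0053·7.1^0.26·exp(0.059·79-1.2880) = 0.2573
  Sd branch = 0.01025·Sd^0.27·e^(0.036·RH+0.049·T) = 1.456 μm/a
  r_corr = 0.2573 + 1.456 = 1.713 μm/a
Ordering by μm/a: zinc (2.13) > copper (1.71)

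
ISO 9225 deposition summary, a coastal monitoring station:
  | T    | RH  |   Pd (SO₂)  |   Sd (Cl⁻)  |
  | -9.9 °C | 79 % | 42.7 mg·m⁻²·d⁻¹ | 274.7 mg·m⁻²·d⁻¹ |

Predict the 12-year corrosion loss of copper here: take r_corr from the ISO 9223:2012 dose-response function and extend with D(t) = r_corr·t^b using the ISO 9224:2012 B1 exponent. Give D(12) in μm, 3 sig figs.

D(12) = 3.23 μm

copper: temperature factor f = +0.126·(-19.9) = -2.5074
  SO₂ term: 0.0053·42.7^0.26·exp(0.059·79-2.5074) = 0.1212
  Sd branch = 0.01025·Sd^0.27·e^(0.036·RH+0.049·T) = 0.4939 μm/a
  r_corr = 0.1212 + 0.4939 = 0.6151 μm/a
Long-term exponent b (ISO 9224 Table 2, B1) = 0.667
  D(12) = 0.6151 × 12^0.667 = 0.6151 × 5.246 = 3.227 μm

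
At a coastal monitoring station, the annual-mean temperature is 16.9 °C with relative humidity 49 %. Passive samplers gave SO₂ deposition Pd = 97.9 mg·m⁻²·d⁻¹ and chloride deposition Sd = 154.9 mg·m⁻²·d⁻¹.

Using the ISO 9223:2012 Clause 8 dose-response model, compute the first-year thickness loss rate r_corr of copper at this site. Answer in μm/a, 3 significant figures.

r_corr = 0.715 μm/a

copper: temperature factor f = -0.080·(6.9) = -0.5520
  sulphur-dioxide contribution → 0.181 μm/a
  chloride contribution → 0.5343 μm/a
  total first-year rate 0.7153 μm/a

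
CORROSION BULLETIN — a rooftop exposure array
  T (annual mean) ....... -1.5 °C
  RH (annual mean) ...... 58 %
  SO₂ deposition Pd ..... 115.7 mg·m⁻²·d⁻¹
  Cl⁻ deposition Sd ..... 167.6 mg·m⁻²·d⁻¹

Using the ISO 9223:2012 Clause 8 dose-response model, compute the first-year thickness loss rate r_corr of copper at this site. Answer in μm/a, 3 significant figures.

copper: f(T) = +0.126·(T−10) [T≤10 °C] = -1.4490
  sulphur-dioxide contribution → 0.1311 μm/a
  chloride contribution → 0.3063 μm/a
  ⇒ r_corr(copper) = 0.4374 μm/a

r_corr = 0.437 μm/a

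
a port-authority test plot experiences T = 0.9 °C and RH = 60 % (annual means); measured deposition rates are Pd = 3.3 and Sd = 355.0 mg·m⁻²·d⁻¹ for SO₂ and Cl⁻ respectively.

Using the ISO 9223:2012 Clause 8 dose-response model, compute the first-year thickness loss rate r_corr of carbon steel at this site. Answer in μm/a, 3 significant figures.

r_corr = 32.0 μm/a

carbon steel: f(T) = +0.150·(T−10) [T≤10 °C] = -1.3650
  sulphur-dioxide contribution → 2.792 μm/a
  chloride contribution → 29.19 μm/a
  total first-year rate 31.99 μm/a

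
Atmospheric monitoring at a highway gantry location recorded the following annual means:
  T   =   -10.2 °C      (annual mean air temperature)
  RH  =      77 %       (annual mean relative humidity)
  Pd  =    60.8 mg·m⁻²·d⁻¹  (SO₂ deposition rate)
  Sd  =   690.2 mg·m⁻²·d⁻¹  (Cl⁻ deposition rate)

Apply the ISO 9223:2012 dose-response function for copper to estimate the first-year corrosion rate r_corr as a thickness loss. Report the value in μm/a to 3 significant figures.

r_corr = 0.695 μm/a

copper: f(T) = +0.126·(T−10) [T≤10 °C] = -2.5452
  sulphur-dioxide contribution → 0.1137 μm/a
  chloride contribution → 0.5808 μm/a
  ⇒ r_corr(copper) = 0.6945 μm/a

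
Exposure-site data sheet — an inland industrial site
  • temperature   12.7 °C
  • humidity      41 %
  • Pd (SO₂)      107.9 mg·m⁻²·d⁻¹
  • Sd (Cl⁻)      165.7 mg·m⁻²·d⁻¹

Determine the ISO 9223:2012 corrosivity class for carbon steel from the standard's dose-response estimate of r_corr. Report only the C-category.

C4

carbon steel: f(T) = -0.054·(T−10) [T>10 °C] = -0.1458
  sulphur-dioxide contribution → 39.62 μm/a
  chloride contribution → 15.59 μm/a
  total first-year rate 55.21 μm/a
Category bounds: 50…80 μm/a bracket r_corr ⇒ C4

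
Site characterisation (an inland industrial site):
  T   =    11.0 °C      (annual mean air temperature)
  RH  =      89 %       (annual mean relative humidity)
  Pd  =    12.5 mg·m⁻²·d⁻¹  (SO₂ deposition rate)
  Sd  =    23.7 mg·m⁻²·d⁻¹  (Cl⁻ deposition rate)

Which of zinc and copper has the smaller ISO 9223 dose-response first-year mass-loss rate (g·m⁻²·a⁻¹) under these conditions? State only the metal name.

zinc: f(T) = -0.071·(T−10) [T>10 °C] = -0.0710
  sulphur-dioxide contribution → 2.19 μm/a
  chloride contribution → 0.552 μm/a
  ⇒ r_corr(zinc) = 2.742 μm/a
  mass loss = 2.742 μm/a × 7.14 g/cm³ = 19.58 g·m⁻²·a⁻¹
copper: T>10 °C ⇒ hinge -0.080·(11.0−10) = -0.0800
  sulphur-dioxide contribution → 1.8 μm/a
  chloride contribution → 1.017 μm/a
  ⇒ r_corr(copper) = 2.817 μm/a
  mass loss = 2.817 μm/a × 8.96 g/cm³ = 25.24 g·m⁻²·a⁻¹
Ordering by g·m⁻²·a⁻¹: copper (25.2) > zinc (19.6)

zinc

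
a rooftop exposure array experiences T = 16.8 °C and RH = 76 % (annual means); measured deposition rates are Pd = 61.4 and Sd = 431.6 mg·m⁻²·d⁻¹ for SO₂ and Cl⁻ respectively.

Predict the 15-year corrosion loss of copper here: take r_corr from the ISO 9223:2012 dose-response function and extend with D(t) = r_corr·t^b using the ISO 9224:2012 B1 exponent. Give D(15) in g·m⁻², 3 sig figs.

copper: temperature factor f = -0.080·(6.8) = -0.5440
  Pd branch = 0.0053·Pd^0.26·e^(0.059·RH+f) = 0.7949 μm/a
  Sd branch = 0.01025·Sd^0.27·e^(0.036·RH+0.049·T) = 1.853 μm/a
  r_corr = 0.7949 + 1.853 = 2.648 μm/a
Long-term exponent b (ISO 9224 Table 2, B1) = 0.667
  D(15) = 2.648 × 15^0.667 = 2.648 × 6.088 = 16.12 μm
  Mass loss = 16.12 μm × 8.96 g/cm³ = 144.4 g·m⁻²

D(15) = 144 g·m⁻²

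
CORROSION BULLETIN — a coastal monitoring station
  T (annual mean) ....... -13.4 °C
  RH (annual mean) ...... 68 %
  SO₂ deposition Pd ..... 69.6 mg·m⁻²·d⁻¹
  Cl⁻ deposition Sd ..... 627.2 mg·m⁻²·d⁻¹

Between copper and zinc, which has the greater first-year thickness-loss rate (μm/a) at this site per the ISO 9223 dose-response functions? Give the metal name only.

copper: f(T) = +0.126·(T−10) [T≤10 °C] = -2.9484
  SO₂ term: 0.0053·69.6^0.26·exp(0.059·68-2.9484) = 0.04627
  Cl⁻ term: 0.01025·627.2^0.27·exp(0.036·68+0.049·-13.4) = 0.35
  sum: 0.04627 + 0.35 → r_corr = 0.3962 μm/a
zinc: f(T) = +0.038·(T−10) [T≤10 °C] = -0.8892
  SO₂ term: 0.0129·69.6^0.44·exp(0.046·68-0.8892) = 0.7828
  Sd branch = 0.0175·Sd^0.57·e^(0.008·RH+0.085·T) = 0.3794 μm/a
  r_corr = 0.7828 + 0.3794 = 1.162 μm/a
Ordering by μm/a: zinc (1.16) > copper (0.396)

zinc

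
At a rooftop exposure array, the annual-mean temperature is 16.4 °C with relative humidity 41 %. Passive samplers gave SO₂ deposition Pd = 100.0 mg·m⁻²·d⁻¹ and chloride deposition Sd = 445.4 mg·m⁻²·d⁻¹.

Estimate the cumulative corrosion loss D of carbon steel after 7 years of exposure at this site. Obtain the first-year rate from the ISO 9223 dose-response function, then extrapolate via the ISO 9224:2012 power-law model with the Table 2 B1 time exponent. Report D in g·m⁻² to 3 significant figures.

D(7) = 1.40e+03 g·m⁻²

carbon steel: T>10 °C ⇒ hinge -0.054·(16.4−10) = -0.3456
  SO₂ term: 1.77·100.0^0.52·exp(0.02·41-0.3456) = 31.19
  Cl⁻ term: 0.102·445.4^0.62·exp(0.033·41+0.04·16.4) = 33.37
  r_corr = 31.19 + 33.37 = 64.56 μm/a
Long-term exponent b (ISO 9224 Table 2, B1) = 0.523
  D(7) = 64.56 × 7^0.523 = 64.56 × 2.767 = 178.6 μm
  Mass loss = 178.6 μm × 7.85 g/cm³ = 1402 g·m⁻²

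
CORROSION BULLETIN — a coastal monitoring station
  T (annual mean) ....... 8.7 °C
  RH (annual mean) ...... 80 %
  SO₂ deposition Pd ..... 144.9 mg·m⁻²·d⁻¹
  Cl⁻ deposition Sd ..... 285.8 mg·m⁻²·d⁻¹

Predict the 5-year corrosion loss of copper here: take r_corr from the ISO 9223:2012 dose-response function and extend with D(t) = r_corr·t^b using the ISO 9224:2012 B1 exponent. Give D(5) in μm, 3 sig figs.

copper: T≤10 °C ⇒ hinge +0.126·(8.7−10) = -0.1638
  sulphur-dioxide contribution → 1.84 μm/a
  chloride contribution → 1.288 μm/a
  ⇒ r_corr(copper) = 3.128 μm/a
Long-term exponent b (ISO 9224 Table 2, B1) = 0.667
  D(5) = 3.128 × 5^0.667 = 3.128 × 2.926 = 9.151 μm

D(5) = 9.15 μm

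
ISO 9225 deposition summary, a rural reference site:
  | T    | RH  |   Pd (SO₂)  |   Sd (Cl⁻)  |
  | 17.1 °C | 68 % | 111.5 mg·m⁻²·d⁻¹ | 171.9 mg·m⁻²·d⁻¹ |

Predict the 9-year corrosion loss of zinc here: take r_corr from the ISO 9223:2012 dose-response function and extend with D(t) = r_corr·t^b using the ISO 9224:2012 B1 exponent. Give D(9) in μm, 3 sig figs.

D(9) = 22.9 μm

zinc: T>10 °C ⇒ hinge -0.071·(17.1−10) = -0.5041
  Pd branch = 0.0129·Pd^0.44·e^(0.046·RH+f) = 1.416 μm/a
  Sd branch = 0.0175·Sd^0.57·e^(0.008·RH+0.085·T) = 2.425 μm/a
  r_corr = 1.416 + 2.425 = 3.84 μm/a
Power-law: D(9) = r_corr · 9^0.813
  D(9) = 3.84 × 9^0.813 = 3.84 × 5.968 = 22.92 μm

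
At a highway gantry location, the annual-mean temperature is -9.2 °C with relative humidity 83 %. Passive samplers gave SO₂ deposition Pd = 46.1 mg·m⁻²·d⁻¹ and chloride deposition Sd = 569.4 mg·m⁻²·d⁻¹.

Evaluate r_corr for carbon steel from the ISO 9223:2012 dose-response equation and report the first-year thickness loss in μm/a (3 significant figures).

r_corr = 59.6 μm/a

carbon steel: temperature factor f = +0.150·(-19.2) = -2.8800
  SO₂ term: 1.77·46.1^0.52·exp(0.02·83-2.8800) = 3.831
  Sd branch = 0.102·Sd^0.62·e^(0.033·RH+0.04·T) = 55.8 μm/a
  r_corr = 3.831 + 55.8 = 59.64 μm/a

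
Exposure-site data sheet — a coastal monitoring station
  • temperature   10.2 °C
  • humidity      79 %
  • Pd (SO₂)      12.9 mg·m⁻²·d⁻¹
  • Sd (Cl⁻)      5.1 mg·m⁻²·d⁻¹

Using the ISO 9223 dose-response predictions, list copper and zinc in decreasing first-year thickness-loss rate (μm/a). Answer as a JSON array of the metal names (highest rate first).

["zinc", "copper"]

copper: f(T) = -0.080·(T−10) [T>10 °C] = -0.0160
  sulphur-dioxide contribution → 1.072 μm/a
  chloride contribution → 0.4508 μm/a
  ⇒ r_corr(copper) = 1.523 μm/a
zinc: T>10 °C ⇒ hinge -0.071·(10.2−10) = -0.0142
  sulphur-dioxide contribution → 1.484 μm/a
  chloride contribution → 0.1983 μm/a
  ⇒ r_corr(zinc) = 1.682 μm/a
Ordering by μm/a: zinc (1.68) > copper (1.52)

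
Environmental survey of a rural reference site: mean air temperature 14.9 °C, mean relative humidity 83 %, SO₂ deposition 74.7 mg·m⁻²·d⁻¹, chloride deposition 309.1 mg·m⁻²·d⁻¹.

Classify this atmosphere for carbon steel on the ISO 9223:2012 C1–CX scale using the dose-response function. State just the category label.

carbon steel: f(T) = -0.054·(T−10) [T>10 °C] = -0.2646
  Pd branch = 1.77·Pd^0.52·e^(0.02·RH+f) = 67.32 μm/a
  Cl⁻ term: 0.102·309.1^0.62·exp(0.033·83+0.04·14.9) = 100.2
  r_corr = 67.32 + 100.2 = 167.5 μm/a
Category bounds: 80…200 μm/a bracket r_corr ⇒ C5

C5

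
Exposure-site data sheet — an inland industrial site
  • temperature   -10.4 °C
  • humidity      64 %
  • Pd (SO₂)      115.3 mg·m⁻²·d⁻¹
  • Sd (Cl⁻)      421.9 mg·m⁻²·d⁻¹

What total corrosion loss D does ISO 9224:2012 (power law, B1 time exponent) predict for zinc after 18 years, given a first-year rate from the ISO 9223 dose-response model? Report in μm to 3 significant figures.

D(18) = 13.5 μm

zinc: T≤10 °C ⇒ hinge +0.038·(-10.4−10) = -0.7752
  sulphur-dioxide contribution → 0.9114 μm/a
  chloride contribution → 0.3783 μm/a
  ⇒ r_corr(zinc) = 1.29 μm/a
Long-term exponent b (ISO 9224 Table 2, B1) = 0.813
  D(18) = 1.29 × 18^0.813 = 1.29 × 10.48 = 13.52 μm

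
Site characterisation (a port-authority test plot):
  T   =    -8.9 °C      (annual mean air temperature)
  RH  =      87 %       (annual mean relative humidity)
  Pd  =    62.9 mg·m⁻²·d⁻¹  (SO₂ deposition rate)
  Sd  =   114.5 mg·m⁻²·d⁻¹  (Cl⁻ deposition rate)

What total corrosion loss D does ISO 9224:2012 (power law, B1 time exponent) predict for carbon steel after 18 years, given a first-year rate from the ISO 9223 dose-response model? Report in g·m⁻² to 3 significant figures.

carbon steel: f(T) = +0.150·(T−10) [T≤10 °C] = -2.8350
  Pd branch = 1.77·Pd^0.52·e^(0.02·RH+f) = 5.102 μm/a
  Cl⁻ term: 0.102·114.5^0.62·exp(0.033·87+0.04·-8.9) = 23.84
  sum: 5.102 + 23.84 → r_corr = 28.94 μm/a
Power-law: D(18) = r_corr · 18^0.523
  D(18) = 28.94 × 18^0.523 = 28.94 × 4.534 = 131.2 μm
  Mass loss = 131.2 μm × 7.85 g/cm³ = 1030 g·m⁻²

D(18) = 1.03e+03 g·m⁻²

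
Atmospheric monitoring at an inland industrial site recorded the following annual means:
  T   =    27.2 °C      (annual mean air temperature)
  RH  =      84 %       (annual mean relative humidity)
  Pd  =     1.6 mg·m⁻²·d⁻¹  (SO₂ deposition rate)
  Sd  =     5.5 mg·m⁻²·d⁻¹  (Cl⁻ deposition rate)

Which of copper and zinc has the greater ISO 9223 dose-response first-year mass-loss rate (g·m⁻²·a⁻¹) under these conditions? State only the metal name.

copper

copper: T>10 °C ⇒ hinge -0.080·(27.2−10) = -1.3760
  SO₂ term: 0.0053·1.6^0.26·exp(0.059·84-1.3760) = 0.2148
  Cl⁻ term: 0.01025·5.5^0.27·exp(0.036·84+0.049·27.2) = 1.267
  r_corr = 0.2148 + 1.267 = 1.482 μm/a
  mass loss = 1.482 μm/a × 8.96 g/cm³ = 13.28 g·m⁻²·a⁻¹
zinc: temperature factor f = -0.071·(17.2) = -1.2212
  SO₂ term: 0.0129·1.6^0.44·exp(0.046·84-1.2212) = 0.2229
  Sd branch = 0.0175·Sd^0.57·e^(0.008·RH+0.085·T) = 0.9141 μm/a
  r_corr = 0.2229 + 0.9141 = 1.137 μm/a
  mass loss = 1.137 μm/a × 7.14 g/cm³ = 8.118 g·m⁻²·a⁻¹
Ordering by g·m⁻²·a⁻¹: copper (13.3) > zinc (8.12)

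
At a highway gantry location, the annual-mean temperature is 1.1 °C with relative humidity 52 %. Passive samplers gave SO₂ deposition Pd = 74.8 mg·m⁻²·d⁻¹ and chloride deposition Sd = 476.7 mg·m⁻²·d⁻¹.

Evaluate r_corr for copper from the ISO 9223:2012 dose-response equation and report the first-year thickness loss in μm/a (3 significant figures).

r_corr = 0.486 μm/a

copper: temperature factor f = +0.126·(-8.9) = -1.1214
  Pd branch = 0.0053·Pd^0.26·e^(0.059·RH+f) = 0.114 μm/a
  Cl⁻ term: 0.01025·476.7^0.27·exp(0.036·52+0.049·1.1) = 0.3718
  sum: 0.114 + 0.3718 → r_corr = 0.4858 μm/a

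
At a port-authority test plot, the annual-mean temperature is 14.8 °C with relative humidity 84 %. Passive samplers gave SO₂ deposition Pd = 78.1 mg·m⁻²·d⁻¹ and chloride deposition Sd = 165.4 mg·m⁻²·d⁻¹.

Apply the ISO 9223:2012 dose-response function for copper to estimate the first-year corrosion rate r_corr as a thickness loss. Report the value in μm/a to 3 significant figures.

copper: T>10 °C ⇒ hinge -0.080·(14.8−10) = -0.3840
  sulphur-dioxide contribution → 1.592 μm/a
  chloride contribution → 1.73 μm/a
  ⇒ r_corr(copper) = 3.322 μm/a

r_corr = 3.32 μm/a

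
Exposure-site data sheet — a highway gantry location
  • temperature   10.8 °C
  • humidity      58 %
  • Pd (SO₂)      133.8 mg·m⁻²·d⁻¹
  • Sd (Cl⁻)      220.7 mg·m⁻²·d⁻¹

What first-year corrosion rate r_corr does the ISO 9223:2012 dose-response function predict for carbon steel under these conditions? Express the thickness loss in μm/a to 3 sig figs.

carbon steel: T>10 °C ⇒ hinge -0.054·(10.8−10) = -0.0432
  Pd branch = 1.77·Pd^0.52·e^(0.02·RH+f) = 68.98 μm/a
  Sd branch = 0.102·Sd^0.62·e^(0.033·RH+0.04·T) = 30.24 μm/a
  r_corr = 68.98 + 30.24 = 99.23 μm/a

r_corr = 99.2 μm/a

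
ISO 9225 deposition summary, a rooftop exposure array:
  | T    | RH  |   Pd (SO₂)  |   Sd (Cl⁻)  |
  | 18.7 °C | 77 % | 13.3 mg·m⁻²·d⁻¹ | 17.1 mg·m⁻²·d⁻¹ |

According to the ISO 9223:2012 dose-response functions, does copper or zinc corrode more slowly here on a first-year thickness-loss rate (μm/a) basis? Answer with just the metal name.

copper

copper: f(T) = -0.080·(T−10) [T>10 °C] = -0.6960
  sulphur-dioxide contribution → 0.4866 μm/a
  chloride contribution → 0.8819 μm/a
  ⇒ r_corr(copper) = 1.369 μm/a
zinc: temperature factor f = -0.071·(8.7) = -0.6177
  sulphur-dioxide contribution → 0.7501 μm/a
  chloride contribution → 0.8011 μm/a
  ⇒ r_corr(zinc) = 1.551 μm/a
Ordering by μm/a: zinc (1.55) > copper (1.37)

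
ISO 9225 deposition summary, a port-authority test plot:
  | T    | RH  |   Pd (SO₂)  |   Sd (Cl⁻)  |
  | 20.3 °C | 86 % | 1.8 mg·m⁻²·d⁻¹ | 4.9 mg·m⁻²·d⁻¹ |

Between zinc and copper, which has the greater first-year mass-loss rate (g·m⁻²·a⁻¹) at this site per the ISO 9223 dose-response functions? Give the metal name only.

copper

zinc: f(T) = -0.071·(T−10) [T>10 °C] = -0.7313
  sulphur-dioxide contribution → 0.4201 μm/a
  chloride contribution → 0.4837 μm/a
  total first-year rate 0.9039 μm/a
  mass loss = 0.9039 μm/a × 7.14 g/cm³ = 6.454 g·m⁻²·a⁻¹
copper: f(T) = -0.080·(T−10) [T>10 °C] = -0.8240
  sulphur-dioxide contribution → 0.4329 μm/a
  chloride contribution → 0.9411 μm/a
  ⇒ r_corr(copper) = 1.374 μm/a
  mass loss = 1.374 μm/a × 8.96 g/cm³ = 12.31 g·m⁻²·a⁻¹
Ordering by g·m⁻²·a⁻¹: copper (12.3) > zinc (6.45)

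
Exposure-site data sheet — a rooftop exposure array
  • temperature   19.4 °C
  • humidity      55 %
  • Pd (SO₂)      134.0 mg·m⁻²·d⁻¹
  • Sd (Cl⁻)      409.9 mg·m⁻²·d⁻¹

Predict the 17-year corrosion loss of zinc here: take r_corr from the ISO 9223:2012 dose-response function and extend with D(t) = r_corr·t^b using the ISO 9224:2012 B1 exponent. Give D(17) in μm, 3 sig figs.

D(17) = 50.8 μm

zinc: T>10 °C ⇒ hinge -0.071·(19.4−10) = -0.6674
  sulphur-dioxide contribution → 0.7169 μm/a
  chloride contribution → 4.36 μm/a
  total first-year rate 5.077 μm/a
ISO 9224: D(t) = r_corr · t^b with b = 0.813 (zinc, B1)
  D(17) = 5.077 × 17^0.813 = 5.077 × 10.01 = 50.81 μm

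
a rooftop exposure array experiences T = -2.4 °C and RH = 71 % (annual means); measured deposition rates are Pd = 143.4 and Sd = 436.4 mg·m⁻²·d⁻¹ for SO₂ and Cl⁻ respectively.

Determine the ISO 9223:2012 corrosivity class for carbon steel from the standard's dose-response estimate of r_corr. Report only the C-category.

C4

carbon steel: T≤10 °C ⇒ hinge +0.150·(-2.4−10) = -1.8600
  SO₂ term: 1.77·143.4^0.52·exp(0.02·71-1.8600) = 15.08
  Sd branch = 0.102·Sd^0.62·e^(0.033·RH+0.04·T) = 41.8 μm/a
  sum: 15.08 + 41.8 → r_corr = 56.88 μm/a
ISO 9223 Table 2 (carbon steel): 50 < 56.9 ≤ 80 μm/a ⇒ C4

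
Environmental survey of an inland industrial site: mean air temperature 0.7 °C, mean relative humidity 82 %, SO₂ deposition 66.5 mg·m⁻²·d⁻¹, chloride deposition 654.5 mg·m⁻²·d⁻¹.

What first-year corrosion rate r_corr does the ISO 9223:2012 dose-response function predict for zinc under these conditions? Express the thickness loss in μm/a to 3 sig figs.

zinc: f(T) = +0.038·(T−10) [T≤10 °C] = -0.3534
  SO₂ term: 0.0129·66.5^0.44·exp(0.046·82-0.3534) = 2.496
  Sd branch = 0.0175·Sd^0.57·e^(0.008·RH+0.085·T) = 1.442 μm/a
  sum: 2.496 + 1.442 → r_corr = 3.938 μm/a

r_corr = 3.94 μm/a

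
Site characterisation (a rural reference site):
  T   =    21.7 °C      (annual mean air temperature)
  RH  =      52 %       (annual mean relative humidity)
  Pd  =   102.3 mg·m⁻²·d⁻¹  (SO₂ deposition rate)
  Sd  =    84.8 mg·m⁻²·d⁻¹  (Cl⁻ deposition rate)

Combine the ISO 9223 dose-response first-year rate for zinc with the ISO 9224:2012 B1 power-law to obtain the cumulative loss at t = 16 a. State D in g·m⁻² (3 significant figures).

zinc: f(T) = -0.071·(T−10) [T>10 °C] = -0.8307
  SO₂ term: 0.0129·102.3^0.44·exp(0.046·52-0.8307) = 0.471
  Sd branch = 0.0175·Sd^0.57·e^(0.008·RH+0.085·T) = 2.108 μm/a
  sum: 0.471 + 2.108 → r_corr = 2.579 μm/a
Long-term exponent b (ISO 9224 Table 2, B1) = 0.813
  D(16) = 2.579 × 16^0.813 = 2.579 × 9.527 = 24.57 μm
  Mass loss = 24.57 μm × 7.14 g/cm³ = 175.5 g·m⁻²

D(16) = 175 g·m⁻²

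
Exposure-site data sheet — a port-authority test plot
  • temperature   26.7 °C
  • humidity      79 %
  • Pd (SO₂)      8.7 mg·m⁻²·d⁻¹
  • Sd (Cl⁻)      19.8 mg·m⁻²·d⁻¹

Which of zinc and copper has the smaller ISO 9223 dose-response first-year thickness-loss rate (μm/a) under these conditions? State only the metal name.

zinc: T>10 °C ⇒ hinge -0.071·(26.7−10) = -1.1857
  SO₂ term: 0.0129·8.7^0.44·exp(0.046·79-1.1857) = 0.3866
  Cl⁻ term: 0.0175·19.8^0.57·exp(0.008·79+0.085·26.7) = 1.747
  sum: 0.3866 + 1.747 → r_corr = 2.133 μm/a
copper: temperature factor f = -0.080·(16.7) = -1.3360
  SO₂ term: 0.0053·8.7^0.26·exp(0.059·79-1.3360) = 0.2586
  Sd branch = 0.01025·Sd^0.27·e^(0.036·RH+0.049·T) = 1.459 μm/a
  sum: 0.2586 + 1.459 → r_corr = 1.718 μm/a
Ordering by μm/a: zinc (2.13) > copper (1.72)

copper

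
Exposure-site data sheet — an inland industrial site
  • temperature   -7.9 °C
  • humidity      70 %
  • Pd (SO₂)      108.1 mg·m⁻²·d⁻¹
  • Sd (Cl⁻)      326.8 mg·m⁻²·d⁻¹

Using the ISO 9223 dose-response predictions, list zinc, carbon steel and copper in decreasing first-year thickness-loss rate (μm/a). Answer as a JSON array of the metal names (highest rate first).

["carbon steel", "zinc", "copper"]

zinc: temperature factor f = +0.038·(-17.9) = -0.6802
  sulphur-dioxide contribution → 1.284 μm/a
  chloride contribution → 0.4244 μm/a
  total first-year rate 1.708 μm/a
carbon steel: f(T) = +0.150·(T−10) [T≤10 °C] = -2.6850
  sulphur-dioxide contribution → 5.591 μm/a
  chloride contribution → 27.13 μm/a
  ⇒ r_corr(carbon steel) = 32.72 μm/a
copper: temperature factor f = +0.126·(-17.9) = -2.2554
  sulphur-dioxide contribution → 0.1167 μm/a
  chloride contribution → 0.4129 μm/a
  total first-year rate 0.5297 μm/a
Ordering by μm/a: carbon steel (32.7) > zinc (1.71) > copper (0.53)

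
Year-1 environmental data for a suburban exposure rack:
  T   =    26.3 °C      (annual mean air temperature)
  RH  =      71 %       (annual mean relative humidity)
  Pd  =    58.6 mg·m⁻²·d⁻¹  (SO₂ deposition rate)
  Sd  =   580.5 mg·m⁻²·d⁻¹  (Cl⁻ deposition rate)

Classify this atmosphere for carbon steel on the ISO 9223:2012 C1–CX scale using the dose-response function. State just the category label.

C5

carbon steel: temperature factor f = -0.054·(16.3) = -0.8802
  SO₂ term: 1.77·58.6^0.52·exp(0.02·71-0.8802) = 25.22
  Cl⁻ term: 0.102·580.5^0.62·exp(0.033·71+0.04·26.3) = 157.2
  r_corr = 25.22 + 157.2 = 182.5 μm/a
Category bounds: 80…200 μm/a bracket r_corr ⇒ C5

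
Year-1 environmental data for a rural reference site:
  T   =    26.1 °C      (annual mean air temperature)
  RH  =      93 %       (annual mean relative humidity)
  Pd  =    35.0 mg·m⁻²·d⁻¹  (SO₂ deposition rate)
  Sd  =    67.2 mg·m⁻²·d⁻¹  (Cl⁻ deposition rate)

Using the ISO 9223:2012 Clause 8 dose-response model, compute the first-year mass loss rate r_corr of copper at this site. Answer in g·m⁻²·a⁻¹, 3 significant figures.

copper: temperature factor f = -0.080·(16.1) = -1.2880
  Pd branch = 0.0053·Pd^0.26·e^(0.059·RH+f) = 0.8899 μm/a
  Sd branch = 0.01025·Sd^0.27·e^(0.036·RH+0.049·T) = 3.263 μm/a
  r_corr = 0.8899 + 3.263 = 4.152 μm/a
Convert to mass loss: 4.152 μm/a × 8.96 g/cm³ = 37.21 g·m⁻²·a⁻¹

r_corr = 37.2 g·m⁻²·a⁻¹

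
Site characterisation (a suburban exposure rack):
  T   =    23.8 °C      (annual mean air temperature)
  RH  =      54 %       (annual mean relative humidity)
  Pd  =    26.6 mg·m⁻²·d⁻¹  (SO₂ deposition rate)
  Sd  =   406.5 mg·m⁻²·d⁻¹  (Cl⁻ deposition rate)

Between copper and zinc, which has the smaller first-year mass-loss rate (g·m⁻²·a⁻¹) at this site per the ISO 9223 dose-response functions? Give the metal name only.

copper: temperature factor f = -0.080·(13.8) = -1.1040
  Pd branch = 0.0053·Pd^0.26·e^(0.059·RH+f) = 0.09976 μm/a
  Cl⁻ term: 0.01025·406.5^0.27·exp(0.036·54+0.049·23.8) = 1.164
  r_corr = 0.09976 + 1.164 = 1.264 μm/a
  mass loss = 1.264 μm/a × 8.96 g/cm³ = 11.32 g·m⁻²·a⁻¹
zinc: f(T) = -0.071·(T−10) [T>10 °C] = -0.9798
  SO₂ term: 0.0129·26.6^0.44·exp(0.046·54-0.9798) = 0.2459
  Sd branch = 0.0175·Sd^0.57·e^(0.008·RH+0.085·T) = 6.257 μm/a
  sum: 0.2459 + 6.257 → r_corr = 6.503 μm/a
  mass loss = 6.503 μm/a × 7.14 g/cm³ = 46.43 g·m⁻²·a⁻¹
Ordering by g·m⁻²·a⁻¹: zinc (46.4) > copper (11.3)

copper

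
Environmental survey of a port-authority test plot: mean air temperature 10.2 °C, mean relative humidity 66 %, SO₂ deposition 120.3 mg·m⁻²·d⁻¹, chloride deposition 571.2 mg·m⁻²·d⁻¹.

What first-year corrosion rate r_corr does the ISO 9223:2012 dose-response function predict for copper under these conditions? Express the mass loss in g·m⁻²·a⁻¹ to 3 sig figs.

r_corr = 17.0 g·m⁻²·a⁻¹

copper: f(T) = -0.080·(T−10) [T>10 °C] = -0.0160
  sulphur-dioxide contribution → 0.8899 μm/a
  chloride contribution → 1.009 μm/a
  ⇒ r_corr(copper) = 1.899 μm/a
Convert to mass loss: 1.899 μm/a × 8.96 g/cm³ = 17.02 g·m⁻²·a⁻¹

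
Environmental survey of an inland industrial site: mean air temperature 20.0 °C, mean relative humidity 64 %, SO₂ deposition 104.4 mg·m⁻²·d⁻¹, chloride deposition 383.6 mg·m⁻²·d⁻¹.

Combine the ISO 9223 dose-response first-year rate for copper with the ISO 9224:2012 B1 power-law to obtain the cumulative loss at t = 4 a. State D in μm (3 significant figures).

D(4) = 4.31 μm

copper: T>10 °C ⇒ hinge -0.080·(20.0−10) = -0.8000
  SO₂ term: 0.0053·104.4^0.26·exp(0.059·64-0.8000) = 0.348
  Cl⁻ term: 0.01025·383.6^0.27·exp(0.036·64+0.049·20.0) = 1.363
  sum: 0.348 + 1.363 → r_corr = 1.711 μm/a
Long-term exponent b (ISO 9224 Table 2, B1) = 0.667
  D(4) = 1.711 × 4^0.667 = 1.711 × 2.521 = 4.314 μm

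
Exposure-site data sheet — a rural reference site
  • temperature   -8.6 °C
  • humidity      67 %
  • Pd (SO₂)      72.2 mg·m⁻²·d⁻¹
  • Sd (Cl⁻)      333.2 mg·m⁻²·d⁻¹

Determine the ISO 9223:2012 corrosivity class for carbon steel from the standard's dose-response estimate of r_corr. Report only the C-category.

carbon steel: T≤10 °C ⇒ hinge +0.150·(-8.6−10) = -2.7900
  sulphur-dioxide contribution → 3.843 μm/a
  chloride contribution → 24.18 μm/a
  ⇒ r_corr(carbon steel) = 28.03 μm/a
ISO 9223 Table 2 (carbon steel): 25 < 28 ≤ 50 μm/a ⇒ C3

C3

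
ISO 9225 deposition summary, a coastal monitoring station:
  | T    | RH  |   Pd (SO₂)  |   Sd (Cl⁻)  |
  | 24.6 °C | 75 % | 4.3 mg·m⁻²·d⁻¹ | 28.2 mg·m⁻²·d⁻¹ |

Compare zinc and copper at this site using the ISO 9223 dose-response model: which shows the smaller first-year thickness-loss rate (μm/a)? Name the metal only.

zinc: f(T) = -0.071·(T−10) [T>10 °C] = -1.0366
  sulphur-dioxide contribution → 0.2738 μm/a
  chloride contribution → 1.731 μm/a
  ⇒ r_corr(zinc) = 2.005 μm/a
copper: temperature factor f = -0.080·(14.6) = -1.1680
  sulphur-dioxide contribution → 0.2011 μm/a
  chloride contribution → 1.254 μm/a
  total first-year rate 1.455 μm/a
Ordering by μm/a: zinc (2.01) > copper (1.46)

copper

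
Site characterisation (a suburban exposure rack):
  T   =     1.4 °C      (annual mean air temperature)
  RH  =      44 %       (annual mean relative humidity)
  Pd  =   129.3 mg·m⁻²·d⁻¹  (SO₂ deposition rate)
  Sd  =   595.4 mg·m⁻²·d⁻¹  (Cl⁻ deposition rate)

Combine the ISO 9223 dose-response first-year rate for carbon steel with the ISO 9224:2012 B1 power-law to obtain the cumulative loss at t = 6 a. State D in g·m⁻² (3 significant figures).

D(6) = 780 g·m⁻²

carbon steel: f(T) = +0.150·(T−10) [T≤10 °C] = -1.2900
  sulphur-dioxide contribution → 14.72 μm/a
  chloride contribution → 24.2 μm/a
  ⇒ r_corr(carbon steel) = 38.93 μm/a
Long-term exponent b (ISO 9224 Table 2, B1) = 0.523
  D(6) = 38.93 × 6^0.523 = 38.93 × 2.553 = 99.36 μm
  Mass loss = 99.36 μm × 7.85 g/cm³ = 780 g·m⁻²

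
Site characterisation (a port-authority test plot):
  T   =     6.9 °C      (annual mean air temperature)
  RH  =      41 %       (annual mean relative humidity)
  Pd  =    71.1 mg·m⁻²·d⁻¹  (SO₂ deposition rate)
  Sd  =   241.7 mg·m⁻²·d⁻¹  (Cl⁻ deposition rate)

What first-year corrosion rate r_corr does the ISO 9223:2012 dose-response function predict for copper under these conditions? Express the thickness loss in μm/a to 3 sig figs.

copper: temperature factor f = +0.126·(-3.1) = -0.3906
  Pd branch = 0.0053·Pd^0.26·e^(0.059·RH+f) = 0.1221 μm/a
  Sd branch = 0.01025·Sd^0.27·e^(0.036·RH+0.049·T) = 0.2767 μm/a
  sum: 0.1221 + 0.2767 → r_corr = 0.3988 μm/a

r_corr = 0.399 μm/a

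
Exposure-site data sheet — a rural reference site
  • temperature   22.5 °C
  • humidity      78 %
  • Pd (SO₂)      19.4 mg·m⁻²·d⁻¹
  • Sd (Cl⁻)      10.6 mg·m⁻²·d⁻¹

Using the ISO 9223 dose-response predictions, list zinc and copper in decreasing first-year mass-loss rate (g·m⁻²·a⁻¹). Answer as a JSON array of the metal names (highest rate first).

["copper", "zinc"]

zinc: T>10 °C ⇒ hinge -0.071·(22.5−10) = -0.8875
  SO₂ term: 0.0129·19.4^0.44·exp(0.046·78-0.8875) = 0.708
  Cl⁻ term: 0.0175·10.6^0.57·exp(0.008·78+0.085·22.5) = 0.8493
  r_corr = 0.708 + 0.8493 = 1.557 μm/a
  mass loss = 1.557 μm/a × 7.14 g/cm³ = 11.12 g·m⁻²·a⁻¹
copper: f(T) = -0.080·(T−10) [T>10 °C] = -1.0000
  Pd branch = 0.0053·Pd^0.26·e^(0.059·RH+f) = 0.4202 μm/a
  Cl⁻ term: 0.01025·10.6^0.27·exp(0.036·78+0.049·22.5) = 0.968
  sum: 0.4202 + 0.968 → r_corr = 1.388 μm/a
  mass loss = 1.388 μm/a × 8.96 g/cm³ = 12.44 g·m⁻²·a⁻¹
Ordering by g·m⁻²·a⁻¹: copper (12.4) > zinc (11.1)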